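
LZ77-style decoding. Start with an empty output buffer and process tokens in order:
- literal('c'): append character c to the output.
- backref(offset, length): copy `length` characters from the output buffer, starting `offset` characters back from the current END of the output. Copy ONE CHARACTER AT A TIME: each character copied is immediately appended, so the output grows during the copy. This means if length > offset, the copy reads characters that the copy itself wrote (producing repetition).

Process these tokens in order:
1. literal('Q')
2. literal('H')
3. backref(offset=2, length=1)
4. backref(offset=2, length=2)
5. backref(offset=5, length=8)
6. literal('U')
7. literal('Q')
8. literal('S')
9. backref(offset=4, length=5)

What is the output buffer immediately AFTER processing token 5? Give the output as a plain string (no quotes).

Token 1: literal('Q'). Output: "Q"
Token 2: literal('H'). Output: "QH"
Token 3: backref(off=2, len=1). Copied 'Q' from pos 0. Output: "QHQ"
Token 4: backref(off=2, len=2). Copied 'HQ' from pos 1. Output: "QHQHQ"
Token 5: backref(off=5, len=8) (overlapping!). Copied 'QHQHQQHQ' from pos 0. Output: "QHQHQQHQHQQHQ"

Answer: QHQHQQHQHQQHQ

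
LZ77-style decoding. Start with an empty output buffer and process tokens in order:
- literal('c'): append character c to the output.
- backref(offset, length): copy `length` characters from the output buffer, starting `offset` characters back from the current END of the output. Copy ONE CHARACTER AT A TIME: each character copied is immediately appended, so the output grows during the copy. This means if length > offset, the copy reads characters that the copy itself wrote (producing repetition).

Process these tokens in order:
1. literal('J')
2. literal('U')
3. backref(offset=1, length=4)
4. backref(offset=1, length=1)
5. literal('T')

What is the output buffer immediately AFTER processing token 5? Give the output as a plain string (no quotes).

Token 1: literal('J'). Output: "J"
Token 2: literal('U'). Output: "JU"
Token 3: backref(off=1, len=4) (overlapping!). Copied 'UUUU' from pos 1. Output: "JUUUUU"
Token 4: backref(off=1, len=1). Copied 'U' from pos 5. Output: "JUUUUUU"
Token 5: literal('T'). Output: "JUUUUUUT"

Answer: JUUUUUUT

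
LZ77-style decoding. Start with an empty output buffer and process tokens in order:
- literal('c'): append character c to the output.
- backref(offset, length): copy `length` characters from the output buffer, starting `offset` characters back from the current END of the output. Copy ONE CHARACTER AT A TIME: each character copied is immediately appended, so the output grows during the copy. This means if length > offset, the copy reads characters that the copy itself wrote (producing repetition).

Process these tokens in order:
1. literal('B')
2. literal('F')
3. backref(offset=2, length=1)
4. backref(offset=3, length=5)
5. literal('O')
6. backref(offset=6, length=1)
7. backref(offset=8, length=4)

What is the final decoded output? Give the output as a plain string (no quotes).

Answer: BFBBFBBFOBBBFB

Derivation:
Token 1: literal('B'). Output: "B"
Token 2: literal('F'). Output: "BF"
Token 3: backref(off=2, len=1). Copied 'B' from pos 0. Output: "BFB"
Token 4: backref(off=3, len=5) (overlapping!). Copied 'BFBBF' from pos 0. Output: "BFBBFBBF"
Token 5: literal('O'). Output: "BFBBFBBFO"
Token 6: backref(off=6, len=1). Copied 'B' from pos 3. Output: "BFBBFBBFOB"
Token 7: backref(off=8, len=4). Copied 'BBFB' from pos 2. Output: "BFBBFBBFOBBBFB"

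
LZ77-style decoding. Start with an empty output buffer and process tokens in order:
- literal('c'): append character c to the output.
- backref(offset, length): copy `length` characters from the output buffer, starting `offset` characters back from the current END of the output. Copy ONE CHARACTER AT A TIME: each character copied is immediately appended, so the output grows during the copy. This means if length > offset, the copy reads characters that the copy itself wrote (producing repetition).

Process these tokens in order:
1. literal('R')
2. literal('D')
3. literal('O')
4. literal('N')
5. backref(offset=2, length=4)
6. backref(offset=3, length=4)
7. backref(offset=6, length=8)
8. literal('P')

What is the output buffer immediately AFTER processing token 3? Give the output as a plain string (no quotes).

Answer: RDO

Derivation:
Token 1: literal('R'). Output: "R"
Token 2: literal('D'). Output: "RD"
Token 3: literal('O'). Output: "RDO"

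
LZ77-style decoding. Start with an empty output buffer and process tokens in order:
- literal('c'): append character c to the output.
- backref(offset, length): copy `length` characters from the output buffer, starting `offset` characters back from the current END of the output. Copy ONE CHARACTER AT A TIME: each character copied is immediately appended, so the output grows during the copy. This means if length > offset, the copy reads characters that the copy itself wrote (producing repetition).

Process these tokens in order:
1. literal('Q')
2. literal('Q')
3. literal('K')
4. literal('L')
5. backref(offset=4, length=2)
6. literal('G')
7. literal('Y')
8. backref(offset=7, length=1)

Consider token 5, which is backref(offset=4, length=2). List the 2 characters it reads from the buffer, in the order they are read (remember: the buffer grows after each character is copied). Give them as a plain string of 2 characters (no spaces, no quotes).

Token 1: literal('Q'). Output: "Q"
Token 2: literal('Q'). Output: "QQ"
Token 3: literal('K'). Output: "QQK"
Token 4: literal('L'). Output: "QQKL"
Token 5: backref(off=4, len=2). Buffer before: "QQKL" (len 4)
  byte 1: read out[0]='Q', append. Buffer now: "QQKLQ"
  byte 2: read out[1]='Q', append. Buffer now: "QQKLQQ"

Answer: QQ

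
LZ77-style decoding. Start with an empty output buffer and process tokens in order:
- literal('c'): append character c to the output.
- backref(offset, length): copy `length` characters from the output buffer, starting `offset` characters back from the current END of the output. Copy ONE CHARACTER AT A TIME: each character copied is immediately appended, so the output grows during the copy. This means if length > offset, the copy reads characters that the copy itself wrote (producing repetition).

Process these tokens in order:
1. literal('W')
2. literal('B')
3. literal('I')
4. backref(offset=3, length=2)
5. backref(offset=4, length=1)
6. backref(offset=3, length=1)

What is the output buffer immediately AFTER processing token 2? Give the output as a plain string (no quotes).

Answer: WB

Derivation:
Token 1: literal('W'). Output: "W"
Token 2: literal('B'). Output: "WB"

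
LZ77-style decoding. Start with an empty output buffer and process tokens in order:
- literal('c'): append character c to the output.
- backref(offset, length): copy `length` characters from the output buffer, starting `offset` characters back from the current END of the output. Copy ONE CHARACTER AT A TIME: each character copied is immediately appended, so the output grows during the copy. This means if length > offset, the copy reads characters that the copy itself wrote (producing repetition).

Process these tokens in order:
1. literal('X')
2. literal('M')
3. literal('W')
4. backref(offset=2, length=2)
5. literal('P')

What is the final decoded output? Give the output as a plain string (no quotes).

Answer: XMWMWP

Derivation:
Token 1: literal('X'). Output: "X"
Token 2: literal('M'). Output: "XM"
Token 3: literal('W'). Output: "XMW"
Token 4: backref(off=2, len=2). Copied 'MW' from pos 1. Output: "XMWMW"
Token 5: literal('P'). Output: "XMWMWP"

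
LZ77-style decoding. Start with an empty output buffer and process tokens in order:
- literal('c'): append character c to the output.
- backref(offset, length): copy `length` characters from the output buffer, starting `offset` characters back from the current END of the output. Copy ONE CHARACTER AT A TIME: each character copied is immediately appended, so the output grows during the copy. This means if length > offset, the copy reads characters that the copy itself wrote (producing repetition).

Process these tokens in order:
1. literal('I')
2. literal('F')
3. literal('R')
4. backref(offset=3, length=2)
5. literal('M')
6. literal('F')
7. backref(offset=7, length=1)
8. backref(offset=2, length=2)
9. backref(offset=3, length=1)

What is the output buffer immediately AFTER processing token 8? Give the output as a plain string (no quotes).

Token 1: literal('I'). Output: "I"
Token 2: literal('F'). Output: "IF"
Token 3: literal('R'). Output: "IFR"
Token 4: backref(off=3, len=2). Copied 'IF' from pos 0. Output: "IFRIF"
Token 5: literal('M'). Output: "IFRIFM"
Token 6: literal('F'). Output: "IFRIFMF"
Token 7: backref(off=7, len=1). Copied 'I' from pos 0. Output: "IFRIFMFI"
Token 8: backref(off=2, len=2). Copied 'FI' from pos 6. Output: "IFRIFMFIFI"

Answer: IFRIFMFIFI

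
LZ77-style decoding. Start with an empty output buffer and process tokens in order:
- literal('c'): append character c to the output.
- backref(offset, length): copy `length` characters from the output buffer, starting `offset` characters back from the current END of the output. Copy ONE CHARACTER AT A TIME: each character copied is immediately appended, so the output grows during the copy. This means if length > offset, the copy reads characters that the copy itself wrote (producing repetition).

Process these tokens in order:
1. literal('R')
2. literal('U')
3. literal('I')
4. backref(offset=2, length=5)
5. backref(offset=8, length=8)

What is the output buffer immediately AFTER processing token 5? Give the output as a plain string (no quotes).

Token 1: literal('R'). Output: "R"
Token 2: literal('U'). Output: "RU"
Token 3: literal('I'). Output: "RUI"
Token 4: backref(off=2, len=5) (overlapping!). Copied 'UIUIU' from pos 1. Output: "RUIUIUIU"
Token 5: backref(off=8, len=8). Copied 'RUIUIUIU' from pos 0. Output: "RUIUIUIURUIUIUIU"

Answer: RUIUIUIURUIUIUIU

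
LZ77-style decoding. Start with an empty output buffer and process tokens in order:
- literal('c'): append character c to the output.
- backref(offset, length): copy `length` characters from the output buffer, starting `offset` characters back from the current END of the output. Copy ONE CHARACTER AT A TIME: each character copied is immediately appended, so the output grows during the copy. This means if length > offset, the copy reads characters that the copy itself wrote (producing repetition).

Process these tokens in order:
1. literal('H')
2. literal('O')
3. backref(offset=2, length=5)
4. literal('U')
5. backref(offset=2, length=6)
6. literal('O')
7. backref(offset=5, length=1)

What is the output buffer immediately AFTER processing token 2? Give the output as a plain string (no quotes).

Token 1: literal('H'). Output: "H"
Token 2: literal('O'). Output: "HO"

Answer: HO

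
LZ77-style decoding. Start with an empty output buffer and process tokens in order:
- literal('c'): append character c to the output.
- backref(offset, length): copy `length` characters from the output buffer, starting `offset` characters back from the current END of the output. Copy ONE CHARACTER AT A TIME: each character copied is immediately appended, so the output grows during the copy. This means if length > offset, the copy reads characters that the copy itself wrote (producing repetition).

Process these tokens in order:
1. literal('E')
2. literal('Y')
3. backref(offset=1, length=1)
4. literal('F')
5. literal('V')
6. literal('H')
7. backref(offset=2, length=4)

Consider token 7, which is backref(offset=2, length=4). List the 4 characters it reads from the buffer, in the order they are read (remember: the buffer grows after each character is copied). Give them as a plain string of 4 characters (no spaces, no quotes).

Token 1: literal('E'). Output: "E"
Token 2: literal('Y'). Output: "EY"
Token 3: backref(off=1, len=1). Copied 'Y' from pos 1. Output: "EYY"
Token 4: literal('F'). Output: "EYYF"
Token 5: literal('V'). Output: "EYYFV"
Token 6: literal('H'). Output: "EYYFVH"
Token 7: backref(off=2, len=4). Buffer before: "EYYFVH" (len 6)
  byte 1: read out[4]='V', append. Buffer now: "EYYFVHV"
  byte 2: read out[5]='H', append. Buffer now: "EYYFVHVH"
  byte 3: read out[6]='V', append. Buffer now: "EYYFVHVHV"
  byte 4: read out[7]='H', append. Buffer now: "EYYFVHVHVH"

Answer: VHVH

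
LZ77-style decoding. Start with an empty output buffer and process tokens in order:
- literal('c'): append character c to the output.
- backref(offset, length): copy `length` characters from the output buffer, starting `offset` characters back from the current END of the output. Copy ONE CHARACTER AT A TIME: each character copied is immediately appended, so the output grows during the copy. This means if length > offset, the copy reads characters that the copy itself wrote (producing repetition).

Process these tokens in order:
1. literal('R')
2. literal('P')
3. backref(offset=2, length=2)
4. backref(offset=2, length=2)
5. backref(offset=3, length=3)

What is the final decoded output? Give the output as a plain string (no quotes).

Token 1: literal('R'). Output: "R"
Token 2: literal('P'). Output: "RP"
Token 3: backref(off=2, len=2). Copied 'RP' from pos 0. Output: "RPRP"
Token 4: backref(off=2, len=2). Copied 'RP' from pos 2. Output: "RPRPRP"
Token 5: backref(off=3, len=3). Copied 'PRP' from pos 3. Output: "RPRPRPPRP"

Answer: RPRPRPPRP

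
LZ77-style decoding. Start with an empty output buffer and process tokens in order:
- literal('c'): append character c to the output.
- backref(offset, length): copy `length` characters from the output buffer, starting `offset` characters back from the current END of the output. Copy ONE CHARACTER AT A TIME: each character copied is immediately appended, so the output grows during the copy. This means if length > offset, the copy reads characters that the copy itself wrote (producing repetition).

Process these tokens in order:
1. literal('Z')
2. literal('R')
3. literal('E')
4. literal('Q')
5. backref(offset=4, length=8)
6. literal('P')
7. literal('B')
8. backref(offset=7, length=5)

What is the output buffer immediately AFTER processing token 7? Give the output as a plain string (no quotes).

Answer: ZREQZREQZREQPB

Derivation:
Token 1: literal('Z'). Output: "Z"
Token 2: literal('R'). Output: "ZR"
Token 3: literal('E'). Output: "ZRE"
Token 4: literal('Q'). Output: "ZREQ"
Token 5: backref(off=4, len=8) (overlapping!). Copied 'ZREQZREQ' from pos 0. Output: "ZREQZREQZREQ"
Token 6: literal('P'). Output: "ZREQZREQZREQP"
Token 7: literal('B'). Output: "ZREQZREQZREQPB"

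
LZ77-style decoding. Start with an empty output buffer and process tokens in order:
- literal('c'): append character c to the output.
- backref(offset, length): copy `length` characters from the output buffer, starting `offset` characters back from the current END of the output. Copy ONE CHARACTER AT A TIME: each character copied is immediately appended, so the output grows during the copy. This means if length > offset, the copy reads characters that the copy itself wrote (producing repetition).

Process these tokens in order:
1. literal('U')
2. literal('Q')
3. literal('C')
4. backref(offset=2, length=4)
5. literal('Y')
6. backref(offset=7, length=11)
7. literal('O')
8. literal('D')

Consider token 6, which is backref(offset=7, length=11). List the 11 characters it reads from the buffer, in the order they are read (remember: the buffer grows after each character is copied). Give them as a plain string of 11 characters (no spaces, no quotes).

Token 1: literal('U'). Output: "U"
Token 2: literal('Q'). Output: "UQ"
Token 3: literal('C'). Output: "UQC"
Token 4: backref(off=2, len=4) (overlapping!). Copied 'QCQC' from pos 1. Output: "UQCQCQC"
Token 5: literal('Y'). Output: "UQCQCQCY"
Token 6: backref(off=7, len=11). Buffer before: "UQCQCQCY" (len 8)
  byte 1: read out[1]='Q', append. Buffer now: "UQCQCQCYQ"
  byte 2: read out[2]='C', append. Buffer now: "UQCQCQCYQC"
  byte 3: read out[3]='Q', append. Buffer now: "UQCQCQCYQCQ"
  byte 4: read out[4]='C', append. Buffer now: "UQCQCQCYQCQC"
  byte 5: read out[5]='Q', append. Buffer now: "UQCQCQCYQCQCQ"
  byte 6: read out[6]='C', append. Buffer now: "UQCQCQCYQCQCQC"
  byte 7: read out[7]='Y', append. Buffer now: "UQCQCQCYQCQCQCY"
  byte 8: read out[8]='Q', append. Buffer now: "UQCQCQCYQCQCQCYQ"
  byte 9: read out[9]='C', append. Buffer now: "UQCQCQCYQCQCQCYQC"
  byte 10: read out[10]='Q', append. Buffer now: "UQCQCQCYQCQCQCYQCQ"
  byte 11: read out[11]='C', append. Buffer now: "UQCQCQCYQCQCQCYQCQC"

Answer: QCQCQCYQCQC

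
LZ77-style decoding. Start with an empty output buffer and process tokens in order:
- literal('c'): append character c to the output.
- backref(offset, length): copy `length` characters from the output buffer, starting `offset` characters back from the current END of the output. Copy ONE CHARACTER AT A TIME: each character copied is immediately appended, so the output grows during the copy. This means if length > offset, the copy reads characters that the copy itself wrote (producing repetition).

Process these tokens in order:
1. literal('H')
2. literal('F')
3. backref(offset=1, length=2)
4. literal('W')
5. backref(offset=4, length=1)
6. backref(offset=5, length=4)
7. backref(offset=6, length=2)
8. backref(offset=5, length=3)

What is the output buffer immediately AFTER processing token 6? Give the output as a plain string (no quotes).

Token 1: literal('H'). Output: "H"
Token 2: literal('F'). Output: "HF"
Token 3: backref(off=1, len=2) (overlapping!). Copied 'FF' from pos 1. Output: "HFFF"
Token 4: literal('W'). Output: "HFFFW"
Token 5: backref(off=4, len=1). Copied 'F' from pos 1. Output: "HFFFWF"
Token 6: backref(off=5, len=4). Copied 'FFFW' from pos 1. Output: "HFFFWFFFFW"

Answer: HFFFWFFFFW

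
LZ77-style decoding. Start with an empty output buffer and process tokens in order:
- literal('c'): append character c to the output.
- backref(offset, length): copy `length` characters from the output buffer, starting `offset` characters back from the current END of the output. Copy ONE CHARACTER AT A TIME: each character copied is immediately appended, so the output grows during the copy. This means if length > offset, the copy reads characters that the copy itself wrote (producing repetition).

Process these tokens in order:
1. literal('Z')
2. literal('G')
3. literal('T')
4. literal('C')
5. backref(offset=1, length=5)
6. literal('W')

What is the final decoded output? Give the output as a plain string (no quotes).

Token 1: literal('Z'). Output: "Z"
Token 2: literal('G'). Output: "ZG"
Token 3: literal('T'). Output: "ZGT"
Token 4: literal('C'). Output: "ZGTC"
Token 5: backref(off=1, len=5) (overlapping!). Copied 'CCCCC' from pos 3. Output: "ZGTCCCCCC"
Token 6: literal('W'). Output: "ZGTCCCCCCW"

Answer: ZGTCCCCCCW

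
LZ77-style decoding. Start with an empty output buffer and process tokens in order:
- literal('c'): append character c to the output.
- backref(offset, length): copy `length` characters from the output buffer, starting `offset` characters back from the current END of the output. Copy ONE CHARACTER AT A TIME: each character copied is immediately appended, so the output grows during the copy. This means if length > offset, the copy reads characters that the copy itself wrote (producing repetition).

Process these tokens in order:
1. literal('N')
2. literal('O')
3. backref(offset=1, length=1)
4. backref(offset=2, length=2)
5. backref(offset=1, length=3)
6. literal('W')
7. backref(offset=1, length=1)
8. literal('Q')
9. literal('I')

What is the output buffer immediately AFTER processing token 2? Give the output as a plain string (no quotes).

Token 1: literal('N'). Output: "N"
Token 2: literal('O'). Output: "NO"

Answer: NO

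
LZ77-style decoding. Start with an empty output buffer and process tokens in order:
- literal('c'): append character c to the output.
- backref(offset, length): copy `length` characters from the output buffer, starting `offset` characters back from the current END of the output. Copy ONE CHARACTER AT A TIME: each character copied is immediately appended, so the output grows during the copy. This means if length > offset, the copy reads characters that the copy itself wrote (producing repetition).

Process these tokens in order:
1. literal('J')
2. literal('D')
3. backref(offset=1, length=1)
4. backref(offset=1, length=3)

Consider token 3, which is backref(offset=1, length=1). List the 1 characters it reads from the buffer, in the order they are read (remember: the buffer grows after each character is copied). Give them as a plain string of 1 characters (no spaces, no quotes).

Answer: D

Derivation:
Token 1: literal('J'). Output: "J"
Token 2: literal('D'). Output: "JD"
Token 3: backref(off=1, len=1). Buffer before: "JD" (len 2)
  byte 1: read out[1]='D', append. Buffer now: "JDD"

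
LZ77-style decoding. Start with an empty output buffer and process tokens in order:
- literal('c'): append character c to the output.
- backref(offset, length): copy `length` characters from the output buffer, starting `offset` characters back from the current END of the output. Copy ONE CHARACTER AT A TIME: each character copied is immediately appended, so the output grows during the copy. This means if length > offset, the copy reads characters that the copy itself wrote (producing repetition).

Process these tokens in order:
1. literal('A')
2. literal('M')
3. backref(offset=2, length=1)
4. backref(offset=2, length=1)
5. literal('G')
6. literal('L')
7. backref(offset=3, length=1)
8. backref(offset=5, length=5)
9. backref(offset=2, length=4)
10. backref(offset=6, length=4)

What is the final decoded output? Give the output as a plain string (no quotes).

Token 1: literal('A'). Output: "A"
Token 2: literal('M'). Output: "AM"
Token 3: backref(off=2, len=1). Copied 'A' from pos 0. Output: "AMA"
Token 4: backref(off=2, len=1). Copied 'M' from pos 1. Output: "AMAM"
Token 5: literal('G'). Output: "AMAMG"
Token 6: literal('L'). Output: "AMAMGL"
Token 7: backref(off=3, len=1). Copied 'M' from pos 3. Output: "AMAMGLM"
Token 8: backref(off=5, len=5). Copied 'AMGLM' from pos 2. Output: "AMAMGLMAMGLM"
Token 9: backref(off=2, len=4) (overlapping!). Copied 'LMLM' from pos 10. Output: "AMAMGLMAMGLMLMLM"
Token 10: backref(off=6, len=4). Copied 'LMLM' from pos 10. Output: "AMAMGLMAMGLMLMLMLMLM"

Answer: AMAMGLMAMGLMLMLMLMLM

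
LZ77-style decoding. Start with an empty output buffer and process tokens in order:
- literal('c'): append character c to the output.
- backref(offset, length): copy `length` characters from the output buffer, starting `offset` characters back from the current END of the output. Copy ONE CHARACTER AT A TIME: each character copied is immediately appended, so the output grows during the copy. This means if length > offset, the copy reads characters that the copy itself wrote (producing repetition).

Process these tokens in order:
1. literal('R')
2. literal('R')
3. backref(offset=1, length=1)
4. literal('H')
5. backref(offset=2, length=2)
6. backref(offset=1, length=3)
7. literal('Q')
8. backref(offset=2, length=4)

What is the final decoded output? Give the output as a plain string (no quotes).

Token 1: literal('R'). Output: "R"
Token 2: literal('R'). Output: "RR"
Token 3: backref(off=1, len=1). Copied 'R' from pos 1. Output: "RRR"
Token 4: literal('H'). Output: "RRRH"
Token 5: backref(off=2, len=2). Copied 'RH' from pos 2. Output: "RRRHRH"
Token 6: backref(off=1, len=3) (overlapping!). Copied 'HHH' from pos 5. Output: "RRRHRHHHH"
Token 7: literal('Q'). Output: "RRRHRHHHHQ"
Token 8: backref(off=2, len=4) (overlapping!). Copied 'HQHQ' from pos 8. Output: "RRRHRHHHHQHQHQ"

Answer: RRRHRHHHHQHQHQ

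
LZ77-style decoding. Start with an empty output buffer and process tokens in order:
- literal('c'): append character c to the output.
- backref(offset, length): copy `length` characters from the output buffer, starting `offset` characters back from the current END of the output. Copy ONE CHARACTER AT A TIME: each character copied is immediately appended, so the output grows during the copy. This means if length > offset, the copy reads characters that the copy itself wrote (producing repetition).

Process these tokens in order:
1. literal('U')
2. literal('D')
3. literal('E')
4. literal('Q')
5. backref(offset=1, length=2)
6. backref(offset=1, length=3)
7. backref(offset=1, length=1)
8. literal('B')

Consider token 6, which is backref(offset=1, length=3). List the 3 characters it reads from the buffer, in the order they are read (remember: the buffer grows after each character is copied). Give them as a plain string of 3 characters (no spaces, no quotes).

Token 1: literal('U'). Output: "U"
Token 2: literal('D'). Output: "UD"
Token 3: literal('E'). Output: "UDE"
Token 4: literal('Q'). Output: "UDEQ"
Token 5: backref(off=1, len=2) (overlapping!). Copied 'QQ' from pos 3. Output: "UDEQQQ"
Token 6: backref(off=1, len=3). Buffer before: "UDEQQQ" (len 6)
  byte 1: read out[5]='Q', append. Buffer now: "UDEQQQQ"
  byte 2: read out[6]='Q', append. Buffer now: "UDEQQQQQ"
  byte 3: read out[7]='Q', append. Buffer now: "UDEQQQQQQ"

Answer: QQQ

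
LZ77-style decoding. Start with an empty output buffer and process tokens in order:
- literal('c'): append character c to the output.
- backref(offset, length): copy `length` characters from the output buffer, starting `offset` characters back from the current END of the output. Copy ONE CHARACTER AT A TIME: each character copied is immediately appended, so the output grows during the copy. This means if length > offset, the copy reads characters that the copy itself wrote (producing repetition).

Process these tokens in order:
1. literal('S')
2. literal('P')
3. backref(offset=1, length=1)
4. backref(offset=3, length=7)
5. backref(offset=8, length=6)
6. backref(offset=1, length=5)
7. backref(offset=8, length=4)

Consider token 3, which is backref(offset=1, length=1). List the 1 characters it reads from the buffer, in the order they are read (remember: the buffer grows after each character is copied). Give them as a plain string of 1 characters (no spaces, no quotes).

Answer: P

Derivation:
Token 1: literal('S'). Output: "S"
Token 2: literal('P'). Output: "SP"
Token 3: backref(off=1, len=1). Buffer before: "SP" (len 2)
  byte 1: read out[1]='P', append. Buffer now: "SPP"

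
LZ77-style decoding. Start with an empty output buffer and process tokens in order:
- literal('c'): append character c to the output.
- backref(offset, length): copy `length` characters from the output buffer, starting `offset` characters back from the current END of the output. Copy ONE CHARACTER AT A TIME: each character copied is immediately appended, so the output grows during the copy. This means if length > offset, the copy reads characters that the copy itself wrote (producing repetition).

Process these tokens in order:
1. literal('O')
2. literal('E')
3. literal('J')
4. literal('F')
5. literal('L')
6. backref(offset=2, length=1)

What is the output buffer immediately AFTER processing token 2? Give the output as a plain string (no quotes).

Answer: OE

Derivation:
Token 1: literal('O'). Output: "O"
Token 2: literal('E'). Output: "OE"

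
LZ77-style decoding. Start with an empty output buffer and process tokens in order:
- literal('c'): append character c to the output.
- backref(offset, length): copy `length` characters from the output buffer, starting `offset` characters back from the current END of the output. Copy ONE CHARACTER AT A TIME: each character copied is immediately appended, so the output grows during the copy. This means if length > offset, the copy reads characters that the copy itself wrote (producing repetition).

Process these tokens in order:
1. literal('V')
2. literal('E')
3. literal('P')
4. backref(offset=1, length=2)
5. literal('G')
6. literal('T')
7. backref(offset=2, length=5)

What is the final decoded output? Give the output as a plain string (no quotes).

Answer: VEPPPGTGTGTG

Derivation:
Token 1: literal('V'). Output: "V"
Token 2: literal('E'). Output: "VE"
Token 3: literal('P'). Output: "VEP"
Token 4: backref(off=1, len=2) (overlapping!). Copied 'PP' from pos 2. Output: "VEPPP"
Token 5: literal('G'). Output: "VEPPPG"
Token 6: literal('T'). Output: "VEPPPGT"
Token 7: backref(off=2, len=5) (overlapping!). Copied 'GTGTG' from pos 5. Output: "VEPPPGTGTGTG"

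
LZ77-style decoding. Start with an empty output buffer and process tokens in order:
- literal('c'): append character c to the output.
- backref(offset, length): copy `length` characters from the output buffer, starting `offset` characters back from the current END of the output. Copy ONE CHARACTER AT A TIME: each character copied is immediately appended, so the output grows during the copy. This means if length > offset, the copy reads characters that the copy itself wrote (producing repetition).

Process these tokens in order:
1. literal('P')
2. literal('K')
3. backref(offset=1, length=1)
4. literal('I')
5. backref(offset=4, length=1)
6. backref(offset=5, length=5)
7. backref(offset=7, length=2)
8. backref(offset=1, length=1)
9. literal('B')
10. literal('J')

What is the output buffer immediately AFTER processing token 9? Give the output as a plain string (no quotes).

Answer: PKKIPPKKIPIPPB

Derivation:
Token 1: literal('P'). Output: "P"
Token 2: literal('K'). Output: "PK"
Token 3: backref(off=1, len=1). Copied 'K' from pos 1. Output: "PKK"
Token 4: literal('I'). Output: "PKKI"
Token 5: backref(off=4, len=1). Copied 'P' from pos 0. Output: "PKKIP"
Token 6: backref(off=5, len=5). Copied 'PKKIP' from pos 0. Output: "PKKIPPKKIP"
Token 7: backref(off=7, len=2). Copied 'IP' from pos 3. Output: "PKKIPPKKIPIP"
Token 8: backref(off=1, len=1). Copied 'P' from pos 11. Output: "PKKIPPKKIPIPP"
Token 9: literal('B'). Output: "PKKIPPKKIPIPPB"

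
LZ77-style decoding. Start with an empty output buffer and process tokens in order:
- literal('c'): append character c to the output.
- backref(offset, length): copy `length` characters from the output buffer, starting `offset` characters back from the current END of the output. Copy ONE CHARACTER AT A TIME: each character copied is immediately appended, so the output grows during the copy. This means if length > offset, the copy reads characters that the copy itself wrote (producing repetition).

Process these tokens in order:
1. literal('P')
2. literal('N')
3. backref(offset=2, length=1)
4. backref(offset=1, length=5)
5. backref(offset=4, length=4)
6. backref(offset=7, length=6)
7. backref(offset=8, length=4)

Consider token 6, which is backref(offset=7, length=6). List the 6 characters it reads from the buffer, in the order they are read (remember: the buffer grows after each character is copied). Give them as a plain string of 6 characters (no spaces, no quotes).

Token 1: literal('P'). Output: "P"
Token 2: literal('N'). Output: "PN"
Token 3: backref(off=2, len=1). Copied 'P' from pos 0. Output: "PNP"
Token 4: backref(off=1, len=5) (overlapping!). Copied 'PPPPP' from pos 2. Output: "PNPPPPPP"
Token 5: backref(off=4, len=4). Copied 'PPPP' from pos 4. Output: "PNPPPPPPPPPP"
Token 6: backref(off=7, len=6). Buffer before: "PNPPPPPPPPPP" (len 12)
  byte 1: read out[5]='P', append. Buffer now: "PNPPPPPPPPPPP"
  byte 2: read out[6]='P', append. Buffer now: "PNPPPPPPPPPPPP"
  byte 3: read out[7]='P', append. Buffer now: "PNPPPPPPPPPPPPP"
  byte 4: read out[8]='P', append. Buffer now: "PNPPPPPPPPPPPPPP"
  byte 5: read out[9]='P', append. Buffer now: "PNPPPPPPPPPPPPPPP"
  byte 6: read out[10]='P', append. Buffer now: "PNPPPPPPPPPPPPPPPP"

Answer: PPPPPP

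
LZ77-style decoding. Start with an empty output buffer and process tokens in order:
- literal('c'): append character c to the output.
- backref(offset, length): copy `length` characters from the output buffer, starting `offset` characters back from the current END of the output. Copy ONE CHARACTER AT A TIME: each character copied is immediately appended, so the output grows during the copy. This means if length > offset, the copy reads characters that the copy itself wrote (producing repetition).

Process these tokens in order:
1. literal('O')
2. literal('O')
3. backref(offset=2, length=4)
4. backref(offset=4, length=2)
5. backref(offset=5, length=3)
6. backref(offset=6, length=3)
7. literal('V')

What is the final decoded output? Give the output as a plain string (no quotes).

Token 1: literal('O'). Output: "O"
Token 2: literal('O'). Output: "OO"
Token 3: backref(off=2, len=4) (overlapping!). Copied 'OOOO' from pos 0. Output: "OOOOOO"
Token 4: backref(off=4, len=2). Copied 'OO' from pos 2. Output: "OOOOOOOO"
Token 5: backref(off=5, len=3). Copied 'OOO' from pos 3. Output: "OOOOOOOOOOO"
Token 6: backref(off=6, len=3). Copied 'OOO' from pos 5. Output: "OOOOOOOOOOOOOO"
Token 7: literal('V'). Output: "OOOOOOOOOOOOOOV"

Answer: OOOOOOOOOOOOOOV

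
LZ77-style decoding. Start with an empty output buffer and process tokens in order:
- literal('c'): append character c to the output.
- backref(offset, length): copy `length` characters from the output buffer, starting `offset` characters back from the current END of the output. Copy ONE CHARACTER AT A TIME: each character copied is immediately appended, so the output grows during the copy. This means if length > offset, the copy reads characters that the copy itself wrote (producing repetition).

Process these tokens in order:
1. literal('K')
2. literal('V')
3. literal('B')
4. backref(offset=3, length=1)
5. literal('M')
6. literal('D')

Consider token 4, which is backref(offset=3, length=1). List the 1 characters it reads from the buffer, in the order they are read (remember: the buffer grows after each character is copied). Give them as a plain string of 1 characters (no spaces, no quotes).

Answer: K

Derivation:
Token 1: literal('K'). Output: "K"
Token 2: literal('V'). Output: "KV"
Token 3: literal('B'). Output: "KVB"
Token 4: backref(off=3, len=1). Buffer before: "KVB" (len 3)
  byte 1: read out[0]='K', append. Buffer now: "KVBK"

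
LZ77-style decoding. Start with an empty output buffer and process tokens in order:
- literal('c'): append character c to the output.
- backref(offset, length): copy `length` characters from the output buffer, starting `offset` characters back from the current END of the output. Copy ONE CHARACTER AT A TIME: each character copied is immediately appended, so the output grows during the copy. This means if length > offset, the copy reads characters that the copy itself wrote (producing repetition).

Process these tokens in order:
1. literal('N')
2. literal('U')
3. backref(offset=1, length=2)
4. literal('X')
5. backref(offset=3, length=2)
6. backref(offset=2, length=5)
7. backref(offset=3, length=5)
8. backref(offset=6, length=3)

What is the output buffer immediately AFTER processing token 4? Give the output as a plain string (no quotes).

Answer: NUUUX

Derivation:
Token 1: literal('N'). Output: "N"
Token 2: literal('U'). Output: "NU"
Token 3: backref(off=1, len=2) (overlapping!). Copied 'UU' from pos 1. Output: "NUUU"
Token 4: literal('X'). Output: "NUUUX"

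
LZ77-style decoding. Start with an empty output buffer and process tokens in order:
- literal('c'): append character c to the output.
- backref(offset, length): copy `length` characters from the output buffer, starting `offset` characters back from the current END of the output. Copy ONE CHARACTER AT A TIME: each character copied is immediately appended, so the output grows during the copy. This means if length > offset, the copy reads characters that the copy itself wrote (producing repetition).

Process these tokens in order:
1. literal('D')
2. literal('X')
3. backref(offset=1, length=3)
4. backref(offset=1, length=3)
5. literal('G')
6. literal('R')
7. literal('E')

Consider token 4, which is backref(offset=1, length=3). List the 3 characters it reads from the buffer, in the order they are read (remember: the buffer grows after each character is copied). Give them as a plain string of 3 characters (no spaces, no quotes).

Answer: XXX

Derivation:
Token 1: literal('D'). Output: "D"
Token 2: literal('X'). Output: "DX"
Token 3: backref(off=1, len=3) (overlapping!). Copied 'XXX' from pos 1. Output: "DXXXX"
Token 4: backref(off=1, len=3). Buffer before: "DXXXX" (len 5)
  byte 1: read out[4]='X', append. Buffer now: "DXXXXX"
  byte 2: read out[5]='X', append. Buffer now: "DXXXXXX"
  byte 3: read out[6]='X', append. Buffer now: "DXXXXXXX"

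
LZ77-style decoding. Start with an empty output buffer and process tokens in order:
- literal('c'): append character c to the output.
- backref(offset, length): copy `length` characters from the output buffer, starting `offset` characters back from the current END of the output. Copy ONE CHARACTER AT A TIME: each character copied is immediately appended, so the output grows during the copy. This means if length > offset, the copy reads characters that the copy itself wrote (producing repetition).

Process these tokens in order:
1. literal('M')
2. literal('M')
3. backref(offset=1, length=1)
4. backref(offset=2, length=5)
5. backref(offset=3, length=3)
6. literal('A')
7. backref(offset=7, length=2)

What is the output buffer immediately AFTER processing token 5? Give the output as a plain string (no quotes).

Token 1: literal('M'). Output: "M"
Token 2: literal('M'). Output: "MM"
Token 3: backref(off=1, len=1). Copied 'M' from pos 1. Output: "MMM"
Token 4: backref(off=2, len=5) (overlapping!). Copied 'MMMMM' from pos 1. Output: "MMMMMMMM"
Token 5: backref(off=3, len=3). Copied 'MMM' from pos 5. Output: "MMMMMMMMMMM"

Answer: MMMMMMMMMMM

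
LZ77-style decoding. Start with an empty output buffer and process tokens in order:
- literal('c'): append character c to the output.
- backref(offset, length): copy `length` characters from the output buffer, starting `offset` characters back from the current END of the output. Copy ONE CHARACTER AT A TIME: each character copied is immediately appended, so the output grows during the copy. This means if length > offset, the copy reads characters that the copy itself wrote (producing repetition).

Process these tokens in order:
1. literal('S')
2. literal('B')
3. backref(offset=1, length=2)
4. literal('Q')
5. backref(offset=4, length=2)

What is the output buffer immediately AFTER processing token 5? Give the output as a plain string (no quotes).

Answer: SBBBQBB

Derivation:
Token 1: literal('S'). Output: "S"
Token 2: literal('B'). Output: "SB"
Token 3: backref(off=1, len=2) (overlapping!). Copied 'BB' from pos 1. Output: "SBBB"
Token 4: literal('Q'). Output: "SBBBQ"
Token 5: backref(off=4, len=2). Copied 'BB' from pos 1. Output: "SBBBQBB"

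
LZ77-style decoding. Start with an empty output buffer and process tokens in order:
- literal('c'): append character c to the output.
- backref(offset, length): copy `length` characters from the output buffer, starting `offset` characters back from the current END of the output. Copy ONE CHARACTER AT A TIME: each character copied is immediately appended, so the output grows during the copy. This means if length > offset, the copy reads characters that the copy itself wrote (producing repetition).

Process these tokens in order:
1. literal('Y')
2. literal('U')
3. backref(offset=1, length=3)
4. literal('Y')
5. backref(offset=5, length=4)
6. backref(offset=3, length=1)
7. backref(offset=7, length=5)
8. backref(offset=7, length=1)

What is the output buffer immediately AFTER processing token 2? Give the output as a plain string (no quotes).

Token 1: literal('Y'). Output: "Y"
Token 2: literal('U'). Output: "YU"

Answer: YU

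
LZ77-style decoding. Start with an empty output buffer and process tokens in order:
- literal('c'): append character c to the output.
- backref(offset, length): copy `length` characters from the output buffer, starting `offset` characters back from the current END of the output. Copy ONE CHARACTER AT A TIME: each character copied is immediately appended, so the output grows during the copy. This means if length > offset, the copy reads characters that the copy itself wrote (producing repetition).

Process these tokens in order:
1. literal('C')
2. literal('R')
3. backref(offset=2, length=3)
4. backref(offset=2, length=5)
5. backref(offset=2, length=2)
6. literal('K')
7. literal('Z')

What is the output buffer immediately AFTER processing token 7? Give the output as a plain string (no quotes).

Answer: CRCRCRCRCRCRKZ

Derivation:
Token 1: literal('C'). Output: "C"
Token 2: literal('R'). Output: "CR"
Token 3: backref(off=2, len=3) (overlapping!). Copied 'CRC' from pos 0. Output: "CRCRC"
Token 4: backref(off=2, len=5) (overlapping!). Copied 'RCRCR' from pos 3. Output: "CRCRCRCRCR"
Token 5: backref(off=2, len=2). Copied 'CR' from pos 8. Output: "CRCRCRCRCRCR"
Token 6: literal('K'). Output: "CRCRCRCRCRCRK"
Token 7: literal('Z'). Output: "CRCRCRCRCRCRKZ"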